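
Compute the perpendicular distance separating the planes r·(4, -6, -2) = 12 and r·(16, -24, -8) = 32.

Divide the second equation by 4 to match normals: 4x - 6y - 2z = 8.
With common normal n = (4, -6, -2) (|n| = 2√14), the distance is |12 − 8|/|n| = 4/(2√14) = 2/√14.

√14/7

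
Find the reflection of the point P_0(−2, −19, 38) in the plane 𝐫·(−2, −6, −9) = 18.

(-10, -43, 2)

n = (−2, −6, −9), |n|² = 121, n·P_0 − 18 = -242, so t = -242/121 = -2.
Foot F = P_0 − (-2)·n = (−6, −31, 20); the reflection is 2F − P_0 = (−10, −43, 2).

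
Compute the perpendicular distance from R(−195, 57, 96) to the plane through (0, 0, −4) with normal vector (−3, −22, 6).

The plane has equation n·(r − (0, 0, −4)) = 0, i.e. n·r = -24.
d = |(-3)·(-195) + (-22)·57 + 6·96 − (-24)| / √(9 + 484 + 36) = |-69| / 23 = 3.

3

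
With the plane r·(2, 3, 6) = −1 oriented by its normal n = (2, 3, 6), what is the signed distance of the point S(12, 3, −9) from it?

n·S − (-1) = -20.
|n| = 7, so the signed distance is -20/7.

-20/7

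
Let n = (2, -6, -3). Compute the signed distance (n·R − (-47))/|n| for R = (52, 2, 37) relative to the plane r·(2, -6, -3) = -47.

n·R − (-47) = 28.
|n| = 7, so the signed distance is 28/7 = 4.

4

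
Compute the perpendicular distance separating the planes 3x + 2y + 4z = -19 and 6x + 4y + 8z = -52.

7/√29

Divide the second equation by 2 to match normals: 3x + 2y + 4z = -26.
With common normal n = (3, 2, 4) (|n| = √29), the distance is |(-19) − (-26)|/|n| = 7/√29 = 7√29/29.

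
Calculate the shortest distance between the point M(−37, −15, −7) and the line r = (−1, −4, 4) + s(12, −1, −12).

Direction vector d = (12, −1, −12).
AP = (−36, −11, −11), and AP × d = (121, −564, 168).
|AP × d|² = 360961 and |d|² = 289, so the distance is √(360961/289) = √1249.

√1249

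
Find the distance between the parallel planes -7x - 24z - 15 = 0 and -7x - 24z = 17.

2/25

Both planes have normal n = (-7, 0, -24), |n| = 25. Any point on the first plane is at distance |17 − 15|/|n| = 2/25 from the second.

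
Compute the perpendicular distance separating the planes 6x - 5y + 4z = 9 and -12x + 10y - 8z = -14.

2/√77

Divide the second equation by -2 to match normals: 6x - 5y + 4z = 7.
Both planes have normal n = (6, -5, 4), |n| = √77. Any point on the first plane is at distance |7 − 9|/|n| = 2/√77 = 2√77/77 from the second.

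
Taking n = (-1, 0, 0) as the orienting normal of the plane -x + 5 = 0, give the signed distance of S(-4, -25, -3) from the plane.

9

n·S − (-5) = 9.
|n| = 1, so the signed distance is 9/1 = 9.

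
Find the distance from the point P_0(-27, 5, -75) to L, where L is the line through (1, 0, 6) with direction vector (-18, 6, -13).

√2609

Direction vector d = (-18, 6, -13).
AP = (-28, 5, -81), and AP × d = (421, 1094, -78).
|AP × d|² = 1380161 and |d|² = 529, so the distance is √(1380161/529) = √2609.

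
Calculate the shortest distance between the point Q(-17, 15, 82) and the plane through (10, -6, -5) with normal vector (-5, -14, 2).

1

The plane has equation n·(r − (10, -6, -5)) = 0, i.e. n·r = 24.
n = (-5, -14, 2); n·P − 24 = 15; |n| = 15; distance = 15/15 = 1.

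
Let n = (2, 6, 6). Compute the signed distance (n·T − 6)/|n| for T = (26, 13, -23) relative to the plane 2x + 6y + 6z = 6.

-7/√19

n·T − 6 = -14.
|n| = 2√19, so the signed distance is -7/√19.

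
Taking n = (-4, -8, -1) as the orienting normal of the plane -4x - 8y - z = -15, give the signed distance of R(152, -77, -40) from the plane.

7

n·R − (-15) = 63.
|n| = 9, so the signed distance is 63/9 = 7.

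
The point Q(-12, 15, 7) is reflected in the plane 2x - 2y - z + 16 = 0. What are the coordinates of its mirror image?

With n = (2, -2, -1), the signed offset is (n·Q − (-16))/|n|² = -45/9 = -5.
Q' = Q − 2t·n = (-12, 15, 7) − (-10)·(2, -2, -1) = (8, -5, -3).

(8, -5, -3)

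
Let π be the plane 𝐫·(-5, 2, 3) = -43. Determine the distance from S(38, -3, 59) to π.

12√38/19

n = (-5, 2, 3); n·P − (-43) = 24; |n| = √38; distance = 24/√38 = 12√38/19.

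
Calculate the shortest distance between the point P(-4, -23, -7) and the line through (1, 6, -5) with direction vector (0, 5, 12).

Direction vector d = (0, 5, 12).
AP = (-5, -29, -2), and AP × d = (-338, 60, -25).
|AP × d|² = 118469 and |d|² = 169, so the distance is √(118469/169) = √701.

√701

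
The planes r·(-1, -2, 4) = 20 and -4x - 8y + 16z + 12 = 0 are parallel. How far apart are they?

Divide the second equation by 4 to match normals: -x - 2y + 4z = -3.
With common normal n = (-1, -2, 4) (|n| = √21), the distance is |20 − (-3)|/|n| = 23/√21 = 23√21/21.

23/√21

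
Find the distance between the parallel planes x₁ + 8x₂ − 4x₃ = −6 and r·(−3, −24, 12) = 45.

Divide the second equation by -3 to match normals: x₁ + 8x₂ − 4x₃ = -15.
Both planes have normal n = (1, 8, −4), |n| = 9. Any point on the first plane is at distance |(-15) − (-6)|/|n| = 9/9 = 1 from the second.

1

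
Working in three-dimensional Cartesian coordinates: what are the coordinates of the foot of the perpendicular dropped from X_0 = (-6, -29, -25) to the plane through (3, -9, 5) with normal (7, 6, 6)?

(15, -11, -7)

The perpendicular from X_0 has direction n = (7, 6, 6): r = (-6, -29, -25) + λ(7, 6, 6).
Substitute into the plane: n·(X_0 + λn) = -3 gives -366 + 121λ = -3, so λ = 3.
Foot = (-6, -29, -25) + 3·(7, 6, 6) = (15, -11, -7).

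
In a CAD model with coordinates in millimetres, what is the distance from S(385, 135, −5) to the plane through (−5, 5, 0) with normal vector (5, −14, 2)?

The plane has equation n·(r − (−5, 5, 0)) = 0, i.e. n·r = -95.
Then n·(385, 135, −5) − (−95) = 120.
|n| = √(25 + 196 + 4) = 15, so the distance is |120|/15 = 8.

8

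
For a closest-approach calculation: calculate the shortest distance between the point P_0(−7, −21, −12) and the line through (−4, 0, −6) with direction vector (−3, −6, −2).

3√5

Direction vector d = (−3, −6, −2).
AP = (−3, −21, −6); AP·d = 147, |AP|² = 486, |d|² = 49.
distance² = |AP|² − (AP·d)²/|d|² = 486 − 21609/49 = 45, so the distance is 3√5.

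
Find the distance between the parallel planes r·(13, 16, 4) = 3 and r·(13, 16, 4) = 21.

6/7

With common normal n = (13, 16, 4) (|n| = 21), the distance is |3 − 21|/|n| = 18/21 = 6/7.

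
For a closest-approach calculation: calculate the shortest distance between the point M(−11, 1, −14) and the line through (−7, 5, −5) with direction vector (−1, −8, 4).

√113

Direction vector d = (−1, −8, 4).
AP = (−4, −4, −9); AP·d = 0, |AP|² = 113, |d|² = 81.
distance² = |AP|² − (AP·d)²/|d|² = 113 − 0/81 = 113, so the distance is √113.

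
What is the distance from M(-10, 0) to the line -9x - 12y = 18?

d = |(-9)·(-10) + (-12)·0 − 18| / √(81 + 144) = |72|/15 = 24/5.

24/5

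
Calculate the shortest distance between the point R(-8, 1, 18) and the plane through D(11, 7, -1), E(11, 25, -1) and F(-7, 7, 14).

DE = (0, 18, 0) and DF = (-18, 0, 15), so a normal is n = DE × DF = (270, 0, 324).
Then n·(-8, 1, 18) - 2646 = 1026.
|n| = √(72900 + 0 + 104976) = 54√61, so the distance is |1026|/(54√61) = 19√61/61.

19/√61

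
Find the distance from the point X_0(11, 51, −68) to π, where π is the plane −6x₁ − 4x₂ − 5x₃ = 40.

n = (−6, −4, −5); n·P − 40 = 30; |n| = √77; distance = 30/√77 = 30√77/77.

30/√77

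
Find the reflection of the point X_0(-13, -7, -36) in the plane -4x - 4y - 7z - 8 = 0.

n = (-4, -4, -7), |n|² = 81, n·X_0 − 8 = 324, so t = 324/81 = 4.
Foot F = X_0 − 4·n = (3, 9, -8); the reflection is 2F − X_0 = (19, 25, 20).

(19, 25, 20)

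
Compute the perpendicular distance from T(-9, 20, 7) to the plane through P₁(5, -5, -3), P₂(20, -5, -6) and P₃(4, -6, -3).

11√3/9

P₁P₂ = (15, 0, -3) and P₁P₃ = (-1, -1, 0), so a normal is n = P₁P₂ × P₁P₃ = (-3, 3, -15).
Then n·(-9, 20, 7) - 15 = -33.
|n| = √(9 + 9 + 225) = 9√3, so the distance is |-33|/(9√3) = 11√3/9.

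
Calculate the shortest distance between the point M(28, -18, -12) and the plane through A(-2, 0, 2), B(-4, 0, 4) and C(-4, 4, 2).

14/3

AB = (-2, 0, 2) and AC = (-2, 4, 0), so a normal is n = AB × AC = (-8, -4, -8).
Then n·(28, -18, -12) - 0 = -56.
|n| = √(64 + 16 + 64) = 12, so the distance is |-56|/12 = 14/3.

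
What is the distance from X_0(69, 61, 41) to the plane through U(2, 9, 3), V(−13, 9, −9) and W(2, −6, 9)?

UV = (−15, 0, −12) and UW = (0, −15, 6), so a normal is n = UV × UW = (−180, 90, 225).
Then n·(69, 61, 41) − 1125 = 1170.
|n| = √(32400 + 8100 + 50625) = 135√5, so the distance is |1170|/(135√5) = 26/(3√5).

26/(3√5)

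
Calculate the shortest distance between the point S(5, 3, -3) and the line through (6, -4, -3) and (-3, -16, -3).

A direction vector is d = (-9, -12, 0).
AP = (-1, 7, 0); AP·d = -75, |AP|² = 50, |d|² = 225.
distance² = |AP|² − (AP·d)²/|d|² = 50 − 5625/225 = 25, so the distance is 5.

5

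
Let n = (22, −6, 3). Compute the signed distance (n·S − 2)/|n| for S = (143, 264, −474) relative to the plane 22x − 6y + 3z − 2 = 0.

n·S − 2 = 138.
|n| = 23, so the signed distance is 138/23 = 6.

6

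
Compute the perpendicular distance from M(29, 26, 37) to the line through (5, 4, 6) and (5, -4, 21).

A direction vector is d = (0, -8, 15).
AP = (24, 22, 31), and AP × d = (578, -360, -192).
|AP × d|² = 500548 and |d|² = 289, so the distance is √(500548/289) = √1732 = 2√433.

2√433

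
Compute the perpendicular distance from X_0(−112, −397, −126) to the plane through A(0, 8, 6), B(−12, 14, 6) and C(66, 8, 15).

6

AB = (−12, 6, 0) and AC = (66, 0, 9), so a normal is n = AB × AC = (54, 108, −396).
Then n·(−112, −397, −126) − (−1512) = 2484.
|n| = √(2916 + 11664 + 156816) = 414, so the distance is |2484|/414 = 6.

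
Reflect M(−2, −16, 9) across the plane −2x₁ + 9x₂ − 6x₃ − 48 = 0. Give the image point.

n = (−2, 9, −6), |n|² = 121, n·M − 48 = -242, so t = -242/121 = -2.
Foot F = M − (-2)·n = (−6, 2, −3); the reflection is 2F − M = (−10, 20, −15).

(-10, 20, -15)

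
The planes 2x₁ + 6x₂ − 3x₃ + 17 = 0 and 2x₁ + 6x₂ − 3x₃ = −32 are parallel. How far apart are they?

15/7

Both planes have normal n = (2, 6, −3), |n| = 7. Any point on the first plane is at distance |(-32) − (-17)|/|n| = 15/7 from the second.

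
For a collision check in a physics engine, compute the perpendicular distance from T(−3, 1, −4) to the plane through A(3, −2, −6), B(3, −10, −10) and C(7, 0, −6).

AB = (0, −8, −4) and AC = (4, 2, 0), so a normal is n = AB × AC = (8, −16, 32).
n = (8, −16, 32); n·P − (-136) = -32; |n| = 8√21; distance = 32/(8√21) = 4√21/21.

4√21/21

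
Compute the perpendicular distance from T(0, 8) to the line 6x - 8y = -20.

22/5

The normal to the line is n = (6, -8) with |n| = 10.
|n·T − (-20)| = |-64 − (-20)| = 44, so the distance is 44/10 = 22/5.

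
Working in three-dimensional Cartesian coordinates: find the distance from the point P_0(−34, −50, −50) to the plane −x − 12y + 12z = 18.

d = |(-1)·(-34) + (-12)·(-50) + 12·(-50) − 18| / √(1 + 144 + 144) = |16| / 17 = 16/17.

16/17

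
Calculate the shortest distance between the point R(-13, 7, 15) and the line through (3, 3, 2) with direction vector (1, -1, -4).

3√17

Direction vector d = (1, -1, -4).
AP = (-16, 4, 13), and AP × d = (-3, -51, 12).
|AP × d|² = 2754 and |d|² = 18, so the distance is √(2754/18) = √153 = 3√17.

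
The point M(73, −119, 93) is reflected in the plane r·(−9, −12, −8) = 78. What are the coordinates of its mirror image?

With n = (−9, −12, −8), the signed offset is (n·M − 78)/|n|² = -51/289 = -3/17.
M' = M − 2t·n = (73, −119, 93) − (-6/17)·(−9, −12, −8) = (1187/17, −2095/17, 1533/17).

(1187/17, -2095/17, 1533/17)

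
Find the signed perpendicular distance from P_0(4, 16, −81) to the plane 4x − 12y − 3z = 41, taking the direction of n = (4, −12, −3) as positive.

2

n·P_0 − 41 = 26.
|n| = 13, so the signed distance is 26/13 = 2.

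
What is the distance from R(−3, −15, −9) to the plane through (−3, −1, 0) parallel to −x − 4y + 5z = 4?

11/√42

Parallel planes share the normal n = (−1, −4, 5); since (−3, −1, 0) lies on the plane, its equation is −x − 4y + 5z = 7.
d = |(-1)·(-3) + (-4)·(-15) + 5·(-9) − 7| / √(1 + 16 + 25) = |11| / √42 = 11/√42.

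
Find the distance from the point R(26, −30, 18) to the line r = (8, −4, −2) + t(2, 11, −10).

10√5

Direction vector d = (2, 11, −10).
AP = (18, −26, 20); AP·d = -450, |AP|² = 1400, |d|² = 225.
distance² = |AP|² − (AP·d)²/|d|² = 1400 − 202500/225 = 500, so the distance is 10√5.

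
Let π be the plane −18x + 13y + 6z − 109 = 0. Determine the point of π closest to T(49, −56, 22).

The perpendicular from T has direction n = (−18, 13, 6): r = (49, −56, 22) + t(−18, 13, 6).
Substitute into the plane: n·(T + tn) = 109 gives -1478 + 529t = 109, so t = 3.
Foot = (49, −56, 22) + 3·(−18, 13, 6) = (−5, −17, 40).

(-5, -17, 40)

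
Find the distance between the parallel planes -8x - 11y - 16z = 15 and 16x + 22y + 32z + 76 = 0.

23/21

Divide the second equation by -2 to match normals: -8x - 11y - 16z = 38.
Both planes have normal n = (-8, -11, -16), |n| = 21. Any point on the first plane is at distance |38 − 15|/|n| = 23/21 from the second.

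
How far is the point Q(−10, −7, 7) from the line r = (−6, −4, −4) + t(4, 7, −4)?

Direction vector d = (4, 7, −4).
AP = (−4, −3, 11); AP·d = -81, |AP|² = 146, |d|² = 81.
distance² = |AP|² − (AP·d)²/|d|² = 146 − 6561/81 = 65, so the distance is √65.

√65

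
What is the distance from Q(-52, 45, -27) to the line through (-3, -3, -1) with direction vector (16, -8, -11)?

√3617

Direction vector d = (16, -8, -11).
AP = (-49, 48, -26); AP·d = -882, |AP|² = 5381, |d|² = 441.
distance² = |AP|² − (AP·d)²/|d|² = 5381 − 777924/441 = 3617, so the distance is √3617.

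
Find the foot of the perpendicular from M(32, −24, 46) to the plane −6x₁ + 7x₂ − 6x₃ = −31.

(2, 11, 16)

The perpendicular from M has direction n = (−6, 7, −6): r = (32, −24, 46) + λ(−6, 7, −6).
Substitute into the plane: n·(M + λn) = -31 gives -636 + 121λ = -31, so λ = 5.
Foot = (32, −24, 46) + 5·(−6, 7, −6) = (2, 11, 16).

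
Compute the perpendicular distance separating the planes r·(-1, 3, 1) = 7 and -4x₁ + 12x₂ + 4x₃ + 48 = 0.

19/√11

Divide the second equation by 4 to match normals: -x₁ + 3x₂ + x₃ = -12.
With common normal n = (-1, 3, 1) (|n| = √11), the distance is |7 − (-12)|/|n| = 19/√11 = 19√11/11.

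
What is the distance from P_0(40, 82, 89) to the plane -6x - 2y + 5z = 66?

n = (-6, -2, 5); n·P − 66 = -25; |n| = √65; distance = 25/√65 = 5√65/13.

25/√65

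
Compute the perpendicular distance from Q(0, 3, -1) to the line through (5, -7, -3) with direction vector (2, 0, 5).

Direction vector d = (2, 0, 5).
AP = (-5, 10, 2); AP·d = 0, |AP|² = 129, |d|² = 29.
distance² = |AP|² − (AP·d)²/|d|² = 129 − 0/29 = 129, so the distance is √129.

√129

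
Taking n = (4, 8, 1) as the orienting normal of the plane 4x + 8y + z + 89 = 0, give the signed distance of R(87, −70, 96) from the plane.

n·R − (-89) = -27.
|n| = 9, so the signed distance is -27/9 = -3.

-3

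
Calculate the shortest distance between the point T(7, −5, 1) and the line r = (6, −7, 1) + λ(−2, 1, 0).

Direction vector d = (−2, 1, 0).
AP = (1, 2, 0), and AP × d = (0, 0, 5).
|AP × d|² = 25 and |d|² = 5, so the distance is √(25/5) = √5.

√5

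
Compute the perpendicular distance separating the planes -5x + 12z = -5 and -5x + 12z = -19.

With common normal n = (-5, 0, 12) (|n| = 13), the distance is |(-5) − (-19)|/|n| = 14/13.

14/13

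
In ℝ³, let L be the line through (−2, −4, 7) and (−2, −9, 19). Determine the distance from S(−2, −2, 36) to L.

13

A direction vector is d = (0, −5, 12).
AP = (0, 2, 29), and AP × d = (169, 0, 0).
|AP × d|² = 28561 and |d|² = 169, so the distance is √(28561/169) = √169 = 13.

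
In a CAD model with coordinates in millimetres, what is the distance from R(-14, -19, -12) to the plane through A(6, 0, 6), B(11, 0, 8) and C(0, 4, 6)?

7/√38

AB = (5, 0, 2) and AC = (-6, 4, 0), so a normal is n = AB × AC = (-8, -12, 20).
Then n·(-14, -19, -12) - 72 = 28.
|n| = √(64 + 144 + 400) = 4√38, so the distance is |28|/(4√38) = 7/√38.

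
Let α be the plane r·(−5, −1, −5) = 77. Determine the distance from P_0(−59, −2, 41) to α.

d = |(-5)·(-59) + (-1)·(-2) + (-5)·41 − 77| / √(25 + 1 + 25) = |15| / √51 = 15/√51.

15/√51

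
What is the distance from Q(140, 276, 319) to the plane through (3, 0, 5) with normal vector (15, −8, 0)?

9

The plane has equation n·(r − (3, 0, 5)) = 0, i.e. n·r = 45.
Then n·(140, 276, 319) − 45 = −153.
|n| = √(225 + 64 + 0) = 17, so the distance is |-153|/17 = 9.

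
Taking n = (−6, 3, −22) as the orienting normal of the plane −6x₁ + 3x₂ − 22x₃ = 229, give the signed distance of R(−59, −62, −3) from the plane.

n·R − 229 = 5.
|n| = 23, so the signed distance is 5/23.

5/23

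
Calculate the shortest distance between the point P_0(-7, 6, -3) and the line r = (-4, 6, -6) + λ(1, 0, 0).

Direction vector d = (1, 0, 0).
AP = (-3, 0, 3), and AP × d = (0, 3, 0).
|AP × d|² = 9 and |d|² = 1, so the distance is √9 = 3.

3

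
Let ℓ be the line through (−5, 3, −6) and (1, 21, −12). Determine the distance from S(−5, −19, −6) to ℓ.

2√22

A direction vector is d = (6, 18, −6).
AP = (0, −22, 0); AP·d = -396, |AP|² = 484, |d|² = 396.
distance² = |AP|² − (AP·d)²/|d|² = 484 − 156816/396 = 88, so the distance is 2√22.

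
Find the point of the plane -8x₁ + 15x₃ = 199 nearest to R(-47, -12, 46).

(-23, -12, 1)

n = (-8, 0, 15), |n|² = 289, and n·R − 199 = 867.
t = 867/289 = 3, so the foot is R − t·n = (-47, -12, 46) − 3·(-8, 0, 15) = (-23, -12, 1).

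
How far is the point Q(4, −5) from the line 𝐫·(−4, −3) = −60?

59/5

d = |(-4)·4 + (-3)·(-5) − (-60)| / √(16 + 9) = |59|/5 = 59/5.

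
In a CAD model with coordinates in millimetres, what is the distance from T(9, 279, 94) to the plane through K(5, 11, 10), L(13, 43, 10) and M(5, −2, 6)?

KL = (8, 32, 0) and KM = (0, −13, −4), so a normal is n = KL × KM = (−128, 32, −104).
Then n·(9, 279, 94) − (−1328) = −672.
|n| = √(16384 + 1024 + 10816) = 168, so the distance is |-672|/168 = 4.

4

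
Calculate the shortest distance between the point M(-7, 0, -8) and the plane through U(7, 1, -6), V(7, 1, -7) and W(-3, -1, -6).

9√26/26

UV = (0, 0, -1) and UW = (-10, -2, 0), so a normal is n = UV × UW = (-2, 10, 0).
Then n·(-7, 0, -8) - (-4) = 18.
|n| = √(4 + 100 + 0) = 2√26, so the distance is |18|/(2√26) = 9√26/26.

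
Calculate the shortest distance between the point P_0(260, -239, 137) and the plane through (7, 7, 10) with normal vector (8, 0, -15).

7

The plane has equation n·(r − (7, 7, 10)) = 0, i.e. n·r = -94.
Then n·(260, -239, 137) - (-94) = 119.
|n| = √(64 + 0 + 225) = 17, so the distance is |119|/17 = 7.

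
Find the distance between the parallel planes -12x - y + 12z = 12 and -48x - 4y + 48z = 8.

10/17

Divide the second equation by 4 to match normals: -12x - y + 12z = 2.
With common normal n = (-12, -1, 12) (|n| = 17), the distance is |12 − 2|/|n| = 10/17.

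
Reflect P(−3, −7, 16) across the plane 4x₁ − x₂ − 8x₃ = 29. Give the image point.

n = (4, −1, −8), |n|² = 81, n·P − 29 = -162, so t = -162/81 = -2.
Foot F = P − (-2)·n = (5, −9, 0); the reflection is 2F − P = (13, −11, −16).

(13, -11, -16)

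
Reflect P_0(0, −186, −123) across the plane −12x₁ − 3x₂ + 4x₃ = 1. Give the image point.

With n = (−12, −3, 4), the signed offset is (n·P_0 − 1)/|n|² = 65/169 = 5/13.
P_0' = P_0 − 2t·n = (0, −186, −123) − (10/13)·(−12, −3, 4) = (120/13, −2388/13, −1639/13).

(120/13, -2388/13, -1639/13)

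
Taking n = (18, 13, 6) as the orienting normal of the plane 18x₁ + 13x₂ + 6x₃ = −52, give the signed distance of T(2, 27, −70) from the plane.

19/23

n·T − (-52) = 19.
|n| = 23, so the signed distance is 19/23.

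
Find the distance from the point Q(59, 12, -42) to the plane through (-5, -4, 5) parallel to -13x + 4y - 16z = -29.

16/21

Parallel planes share the normal n = (-13, 4, -16); since (-5, -4, 5) lies on the plane, its equation is -13x + 4y - 16z = -31.
d = |(-13)·59 + 4·12 + (-16)·(-42) − (-31)| / √(169 + 16 + 256) = |-16| / 21 = 16/21.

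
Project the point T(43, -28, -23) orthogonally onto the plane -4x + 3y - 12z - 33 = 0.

(555/13, -361/13, -311/13)

The perpendicular from T has direction n = (-4, 3, -12): r = (43, -28, -23) + μ(-4, 3, -12).
Substitute into the plane: n·(T + μn) = 33 gives 20 + 169μ = 33, so μ = 1/13.
Foot = (43, -28, -23) + (1/13)·(-4, 3, -12) = (555/13, -361/13, -311/13).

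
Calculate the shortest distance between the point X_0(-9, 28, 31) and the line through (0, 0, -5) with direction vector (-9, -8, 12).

Direction vector d = (-9, -8, 12).
AP = (-9, 28, 36), and AP × d = (624, -216, 324).
|AP × d|² = 541008 and |d|² = 289, so the distance is √(541008/289) = √1872 = 12√13.

12√13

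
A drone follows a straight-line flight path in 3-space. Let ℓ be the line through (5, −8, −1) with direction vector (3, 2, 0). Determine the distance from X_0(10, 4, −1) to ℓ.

2√13

Direction vector d = (3, 2, 0).
AP = (5, 12, 0), and AP × d = (0, 0, −26).
|AP × d|² = 676 and |d|² = 13, so the distance is √(676/13) = √52 = 2√13.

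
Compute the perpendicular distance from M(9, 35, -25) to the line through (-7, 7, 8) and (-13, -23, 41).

2√26

A direction vector is d = (-6, -30, 33).
AP = (16, 28, -33), and AP × d = (-66, -330, -312).
|AP × d|² = 210600 and |d|² = 2025, so the distance is √(210600/2025) = √104 = 2√26.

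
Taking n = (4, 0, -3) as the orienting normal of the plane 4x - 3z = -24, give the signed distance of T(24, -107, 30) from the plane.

n·T − (-24) = 30.
|n| = 5, so the signed distance is 30/5 = 6.

6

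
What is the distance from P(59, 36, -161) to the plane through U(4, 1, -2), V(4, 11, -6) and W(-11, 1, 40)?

UV = (0, 10, -4) and UW = (-15, 0, 42), so a normal is n = UV × UW = (420, 60, 150).
d = |420·59 + 60·36 + 150·(-161) − 1440| / √(176400 + 3600 + 22500) = |1350| / 450 = 3.

3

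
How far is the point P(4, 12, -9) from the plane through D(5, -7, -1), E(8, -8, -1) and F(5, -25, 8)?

DE = (3, -1, 0) and DF = (0, -18, 9), so a normal is n = DE × DF = (-9, -27, -54).
Then n·(4, 12, -9) - 198 = -72.
|n| = √(81 + 729 + 2916) = 9√46, so the distance is |-72|/(9√46) = 8/√46.

8/√46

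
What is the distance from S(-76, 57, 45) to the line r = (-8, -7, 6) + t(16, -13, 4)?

Direction vector d = (16, -13, 4).
AP = (-68, 64, 39); AP·d = -1764, |AP|² = 10241, |d|² = 441.
distance² = |AP|² − (AP·d)²/|d|² = 10241 − 3111696/441 = 3185, so the distance is 7√65.

7√65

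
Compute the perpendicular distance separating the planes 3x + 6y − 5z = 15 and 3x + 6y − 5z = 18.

3√70/70

Both planes have normal n = (3, 6, −5), |n| = √70. Any point on the first plane is at distance |18 − 15|/|n| = 3/√70 from the second.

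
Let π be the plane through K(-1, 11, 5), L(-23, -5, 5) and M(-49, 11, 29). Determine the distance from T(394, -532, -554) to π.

9

KL = (-22, -16, 0) and KM = (-48, 0, 24), so a normal is n = KL × KM = (-384, 528, -768).
Then n·(394, -532, -554) - 2352 = -9072.
|n| = √(147456 + 278784 + 589824) = 1008, so the distance is |-9072|/1008 = 9.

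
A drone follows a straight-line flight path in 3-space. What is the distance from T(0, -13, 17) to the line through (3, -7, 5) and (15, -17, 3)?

A direction vector is d = (12, -10, -2).
AP = (-3, -6, 12); AP·d = 0, |AP|² = 189, |d|² = 248.
distance² = |AP|² − (AP·d)²/|d|² = 189 − 0/248 = 189, so the distance is 3√21.

3√21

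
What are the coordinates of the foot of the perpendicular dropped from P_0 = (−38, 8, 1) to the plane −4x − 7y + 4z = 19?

The perpendicular from P_0 has direction n = (−4, −7, 4): r = (−38, 8, 1) + t(−4, −7, 4).
Substitute into the plane: n·(P_0 + tn) = 19 gives 100 + 81t = 19, so t = -1.
Foot = (−38, 8, 1) + (-1)·(−4, −7, 4) = (−34, 15, −3).

(-34, 15, -3)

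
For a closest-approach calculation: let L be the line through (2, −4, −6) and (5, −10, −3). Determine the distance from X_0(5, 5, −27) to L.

A direction vector is d = (3, −6, 3).
AP = (3, 9, −21); AP·d = -108, |AP|² = 531, |d|² = 54.
distance² = |AP|² − (AP·d)²/|d|² = 531 − 11664/54 = 315, so the distance is 3√35.

3√35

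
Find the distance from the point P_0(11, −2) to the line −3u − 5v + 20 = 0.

3/√34

The normal to the line is n = (−3, −5) with |n| = √34.
|n·P_0 − (-20)| = |-23 − (-20)| = 3, so the distance is 3/√34.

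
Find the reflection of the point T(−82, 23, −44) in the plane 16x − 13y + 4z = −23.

(46, -81, -12)

With n = (16, −13, 4), the signed offset is (n·T − (-23))/|n|² = -1764/441 = -4.
T' = T − 2t·n = (−82, 23, −44) − (-8)·(16, −13, 4) = (46, −81, −12).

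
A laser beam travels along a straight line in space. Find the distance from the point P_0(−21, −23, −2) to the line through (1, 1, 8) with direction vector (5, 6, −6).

2√193

Direction vector d = (5, 6, −6).
AP = (−22, −24, −10), and AP × d = (204, −182, −12).
|AP × d|² = 74884 and |d|² = 97, so the distance is √(74884/97) = √772 = 2√193.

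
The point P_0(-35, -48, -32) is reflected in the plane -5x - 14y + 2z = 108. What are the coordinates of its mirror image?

n = (-5, -14, 2), |n|² = 225, n·P_0 − 108 = 675, so t = 675/225 = 3.
Foot F = P_0 − 3·n = (-20, -6, -38); the reflection is 2F − P_0 = (-5, 36, -44).

(-5, 36, -44)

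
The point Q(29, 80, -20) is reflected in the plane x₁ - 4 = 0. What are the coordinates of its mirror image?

(-21, 80, -20)

n = (1, 0, 0), |n|² = 1, n·Q − 4 = 25, so t = 25/1 = 25.
Foot F = Q − 25·n = (4, 80, -20); the reflection is 2F − Q = (-21, 80, -20).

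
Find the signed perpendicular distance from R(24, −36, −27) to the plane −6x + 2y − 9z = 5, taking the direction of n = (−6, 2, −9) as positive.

n·R − 5 = 22.
|n| = 11, so the signed distance is 22/11 = 2.

2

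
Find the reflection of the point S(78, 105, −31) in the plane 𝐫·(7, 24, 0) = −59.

n = (7, 24, 0), |n|² = 625, n·S − (-59) = 3125, so t = 3125/625 = 5.
Foot F = S − 5·n = (43, −15, −31); the reflection is 2F − S = (8, −135, −31).

(8, -135, -31)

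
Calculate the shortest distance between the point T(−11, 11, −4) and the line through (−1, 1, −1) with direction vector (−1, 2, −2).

Direction vector d = (−1, 2, −2).
AP = (−10, 10, −3), and AP × d = (−14, −17, −10).
|AP × d|² = 585 and |d|² = 9, so the distance is √(585/9) = √65.

√65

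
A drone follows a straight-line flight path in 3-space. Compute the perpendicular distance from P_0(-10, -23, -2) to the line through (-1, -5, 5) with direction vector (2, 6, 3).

√13

Direction vector d = (2, 6, 3).
AP = (-9, -18, -7); AP·d = -147, |AP|² = 454, |d|² = 49.
distance² = |AP|² − (AP·d)²/|d|² = 454 − 21609/49 = 13, so the distance is √13.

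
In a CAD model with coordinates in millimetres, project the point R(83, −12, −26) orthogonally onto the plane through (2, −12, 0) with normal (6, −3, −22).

(71, -6, 18)

The perpendicular from R has direction n = (6, −3, −22): r = (83, −12, −26) + λ(6, −3, −22).
Substitute into the plane: n·(R + λn) = 48 gives 1106 + 529λ = 48, so λ = -2.
Foot = (83, −12, −26) + (-2)·(6, −3, −22) = (71, −6, 18).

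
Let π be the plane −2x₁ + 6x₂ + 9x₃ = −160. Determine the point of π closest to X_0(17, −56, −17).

n = (−2, 6, 9), |n|² = 121, and n·X_0 − (-160) = -363.
t = -363/121 = -3, so the foot is X_0 − t·n = (17, −56, −17) − (-3)·(−2, 6, 9) = (11, −38, 10).

(11, -38, 10)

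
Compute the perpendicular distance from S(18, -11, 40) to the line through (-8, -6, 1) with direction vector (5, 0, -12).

Direction vector d = (5, 0, -12).
AP = (26, -5, 39); AP·d = -338, |AP|² = 2222, |d|² = 169.
distance² = |AP|² − (AP·d)²/|d|² = 2222 − 114244/169 = 1546, so the distance is √1546.

√1546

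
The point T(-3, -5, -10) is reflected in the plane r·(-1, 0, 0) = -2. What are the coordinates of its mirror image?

(7, -5, -10)

With n = (-1, 0, 0), the signed offset is (n·T − (-2))/|n|² = 5/1 = 5.
T' = T − 2t·n = (-3, -5, -10) − 10·(-1, 0, 0) = (7, -5, -10).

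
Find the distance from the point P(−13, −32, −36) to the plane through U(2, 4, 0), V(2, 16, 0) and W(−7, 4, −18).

6√5/5

UV = (0, 12, 0) and UW = (−9, 0, −18), so a normal is n = UV × UW = (−216, 0, 108).
Then n·(−13, −32, −36) − (−432) = −648.
|n| = √(46656 + 0 + 11664) = 108√5, so the distance is |-648|/(108√5) = 6√5/5.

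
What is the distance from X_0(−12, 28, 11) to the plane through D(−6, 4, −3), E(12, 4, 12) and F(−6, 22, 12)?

DE = (18, 0, 15) and DF = (0, 18, 15), so a normal is n = DE × DF = (−270, −270, 324).
Then n·(−12, 28, 11) − (−432) = −324.
|n| = √(72900 + 72900 + 104976) = 54√86, so the distance is |-324|/(54√86) = 6/√86.

3√86/43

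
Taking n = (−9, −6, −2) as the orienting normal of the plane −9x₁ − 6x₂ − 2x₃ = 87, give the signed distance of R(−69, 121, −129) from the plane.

n·R − 87 = 66.
|n| = 11, so the signed distance is 66/11 = 6.

6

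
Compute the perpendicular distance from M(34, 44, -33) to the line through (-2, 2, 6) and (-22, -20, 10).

3√109

A direction vector is d = (-20, -22, 4).
AP = (36, 42, -39), and AP × d = (-690, 636, 48).
|AP × d|² = 882900 and |d|² = 900, so the distance is √(882900/900) = √981 = 3√109.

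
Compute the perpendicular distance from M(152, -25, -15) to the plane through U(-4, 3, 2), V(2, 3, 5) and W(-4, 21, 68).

UV = (6, 0, 3) and UW = (0, 18, 66), so a normal is n = UV × UW = (-54, -396, 108).
Then n·(152, -25, -15) - (-756) = 828.
|n| = √(2916 + 156816 + 11664) = 414, so the distance is |828|/414 = 2.

2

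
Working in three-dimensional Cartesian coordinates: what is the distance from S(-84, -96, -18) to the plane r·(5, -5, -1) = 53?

25/√51

Normal vector n = (5, -5, -1), and n·(-84, -96, -18) - 53 = 25.
|n| = √(25 + 25 + 1) = √51, so the distance is |25|/√51 = 25√51/51.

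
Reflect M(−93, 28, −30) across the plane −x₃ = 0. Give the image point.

With n = (0, 0, −1), the signed offset is (n·M − 0)/|n|² = 30/1 = 30.
M' = M − 2t·n = (−93, 28, −30) − 60·(0, 0, −1) = (−93, 28, 30).

(-93, 28, 30)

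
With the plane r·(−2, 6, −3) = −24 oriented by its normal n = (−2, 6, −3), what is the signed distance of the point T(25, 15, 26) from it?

n·T − (-24) = -14.
|n| = 7, so the signed distance is -14/7 = -2.

-2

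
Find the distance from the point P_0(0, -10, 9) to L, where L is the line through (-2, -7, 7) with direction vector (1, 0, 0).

√13

Direction vector d = (1, 0, 0).
AP = (2, -3, 2), and AP × d = (0, 2, 3).
|AP × d|² = 13 and |d|² = 1, so the distance is √13.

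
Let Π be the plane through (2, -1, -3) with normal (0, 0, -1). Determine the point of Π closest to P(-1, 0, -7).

n = (0, 0, -1), |n|² = 1, and n·P − 3 = 4.
t = 4/1 = 4, so the foot is P − t·n = (-1, 0, -7) − 4·(0, 0, -1) = (-1, 0, -3).

(-1, 0, -3)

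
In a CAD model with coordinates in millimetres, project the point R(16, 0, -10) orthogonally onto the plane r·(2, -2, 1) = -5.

n = (2, -2, 1), |n|² = 9, and n·R − (-5) = 27.
t = 27/9 = 3, so the foot is R − t·n = (16, 0, -10) − 3·(2, -2, 1) = (10, 6, -13).

(10, 6, -13)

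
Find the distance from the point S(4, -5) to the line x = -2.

The normal to the line is n = (1, 0) with |n| = 1.
|n·S − (-2)| = |4 − (-2)| = 6, so the distance is 6/1 = 6.

6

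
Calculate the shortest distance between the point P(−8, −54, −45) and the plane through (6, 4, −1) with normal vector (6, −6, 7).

4

The plane has equation n·(r − (6, 4, −1)) = 0, i.e. n·r = 5.
d = |6·(-8) + (-6)·(-54) + 7·(-45) − 5| / √(36 + 36 + 49) = |-44| / 11 = 4.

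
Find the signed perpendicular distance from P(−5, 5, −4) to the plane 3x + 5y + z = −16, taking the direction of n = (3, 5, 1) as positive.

22/√35

n·P − (-16) = 22.
|n| = √35, so the signed distance is 22/√35.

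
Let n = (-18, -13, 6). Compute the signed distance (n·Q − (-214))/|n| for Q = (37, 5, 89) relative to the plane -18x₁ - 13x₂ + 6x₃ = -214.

17/23

n·Q − (-214) = 17.
|n| = 23, so the signed distance is 17/23.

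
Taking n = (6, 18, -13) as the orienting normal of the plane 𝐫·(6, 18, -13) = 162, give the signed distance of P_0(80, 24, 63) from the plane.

-3

n·P_0 − 162 = -69.
|n| = 23, so the signed distance is -69/23 = -3.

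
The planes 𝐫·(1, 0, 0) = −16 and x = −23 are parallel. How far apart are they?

7

With common normal n = (1, 0, 0) (|n| = 1), the distance is |(-16) − (-23)|/|n| = 7/1 = 7.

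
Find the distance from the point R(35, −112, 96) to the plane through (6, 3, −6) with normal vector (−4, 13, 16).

1

The plane has equation n·(r − (6, 3, −6)) = 0, i.e. n·r = -81.
d = |(-4)·35 + 13·(-112) + 16·96 − (-81)| / √(16 + 169 + 256) = |21| / 21 = 1.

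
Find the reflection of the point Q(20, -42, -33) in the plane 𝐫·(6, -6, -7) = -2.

(-40, 18, 37)

n = (6, -6, -7), |n|² = 121, n·Q − (-2) = 605, so t = 605/121 = 5.
Foot F = Q − 5·n = (-10, -12, 2); the reflection is 2F − Q = (-40, 18, 37).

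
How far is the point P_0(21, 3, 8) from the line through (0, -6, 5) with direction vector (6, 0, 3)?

Direction vector d = (6, 0, 3).
AP = (21, 9, 3), and AP × d = (27, -45, -54).
|AP × d|² = 5670 and |d|² = 45, so the distance is √(5670/45) = √126 = 3√14.

3√14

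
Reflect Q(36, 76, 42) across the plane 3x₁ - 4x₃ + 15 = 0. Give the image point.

n = (3, 0, -4), |n|² = 25, n·Q − (-15) = -45, so t = -45/25 = -9/5.
Foot F = Q − (-9/5)·n = (207/5, 76, 174/5); the reflection is 2F − Q = (234/5, 76, 138/5).

(234/5, 76, 138/5)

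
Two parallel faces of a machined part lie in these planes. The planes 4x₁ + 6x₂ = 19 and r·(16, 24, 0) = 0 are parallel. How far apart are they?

Divide the second equation by 4 to match normals: 4x₁ + 6x₂ = 0.
With common normal n = (4, 6, 0) (|n| = 2√13), the distance is |19 − 0|/|n| = 19/(2√13) = 19√13/26.

19√13/26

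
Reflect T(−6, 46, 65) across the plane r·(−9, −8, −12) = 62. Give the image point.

(-78, -18, -31)

With n = (−9, −8, −12), the signed offset is (n·T − 62)/|n|² = -1156/289 = -4.
T' = T − 2t·n = (−6, 46, 65) − (-8)·(−9, −8, −12) = (−78, −18, −31).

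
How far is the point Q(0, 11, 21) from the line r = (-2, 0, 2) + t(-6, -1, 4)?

√433

Direction vector d = (-6, -1, 4).
AP = (2, 11, 19); AP·d = 53, |AP|² = 486, |d|² = 53.
distance² = |AP|² − (AP·d)²/|d|² = 486 − 2809/53 = 433, so the distance is √433.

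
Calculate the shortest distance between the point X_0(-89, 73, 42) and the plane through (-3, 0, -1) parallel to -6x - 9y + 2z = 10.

Parallel planes share the normal n = (-6, -9, 2); since (-3, 0, -1) lies on the plane, its equation is -6x - 9y + 2z = 16.
Then n·(-89, 73, 42) - 16 = -55.
|n| = √(36 + 81 + 4) = 11, so the distance is |-55|/11 = 5.

5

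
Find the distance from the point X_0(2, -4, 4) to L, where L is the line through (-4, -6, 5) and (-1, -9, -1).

A direction vector is d = (3, -3, -6).
AP = (6, 2, -1); AP·d = 18, |AP|² = 41, |d|² = 54.
distance² = |AP|² − (AP·d)²/|d|² = 41 − 324/54 = 35, so the distance is √35.

√35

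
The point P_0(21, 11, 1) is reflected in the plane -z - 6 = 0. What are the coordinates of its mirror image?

With n = (0, 0, -1), the signed offset is (n·P_0 − 6)/|n|² = -7/1 = -7.
P_0' = P_0 − 2t·n = (21, 11, 1) − (-14)·(0, 0, -1) = (21, 11, -13).

(21, 11, -13)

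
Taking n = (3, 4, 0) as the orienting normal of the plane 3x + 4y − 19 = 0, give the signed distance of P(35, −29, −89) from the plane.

n·P − 19 = -30.
|n| = 5, so the signed distance is -30/5 = -6.

-6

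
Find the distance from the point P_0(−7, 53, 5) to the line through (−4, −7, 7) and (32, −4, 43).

A direction vector is d = (36, 3, 36).
AP = (−3, 60, −2); AP·d = 0, |AP|² = 3613, |d|² = 2601.
distance² = |AP|² − (AP·d)²/|d|² = 3613 − 0/2601 = 3613, so the distance is √3613.

√3613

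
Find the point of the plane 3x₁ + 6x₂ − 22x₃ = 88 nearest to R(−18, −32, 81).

(-6, -8, -7)

n = (3, 6, −22), |n|² = 529, and n·R − 88 = -2116.
t = -2116/529 = -4, so the foot is R − t·n = (−18, −32, 81) − (-4)·(3, 6, −22) = (−6, −8, −7).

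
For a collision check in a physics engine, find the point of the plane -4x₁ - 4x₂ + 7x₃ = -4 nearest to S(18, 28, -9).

(6, 16, 12)

The perpendicular from S has direction n = (-4, -4, 7): r = (18, 28, -9) + t(-4, -4, 7).
Substitute into the plane: n·(S + tn) = -4 gives -247 + 81t = -4, so t = 3.
Foot = (18, 28, -9) + 3·(-4, -4, 7) = (6, 16, 12).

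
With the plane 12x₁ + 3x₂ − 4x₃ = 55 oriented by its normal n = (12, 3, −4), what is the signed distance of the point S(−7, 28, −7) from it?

n·S − 55 = -27.
|n| = 13, so the signed distance is -27/13.

-27/13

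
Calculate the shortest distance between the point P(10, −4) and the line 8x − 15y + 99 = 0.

239/17

The normal to the line is n = (8, −15) with |n| = 17.
|n·P − (-99)| = |140 − (-99)| = 239, so the distance is 239/17.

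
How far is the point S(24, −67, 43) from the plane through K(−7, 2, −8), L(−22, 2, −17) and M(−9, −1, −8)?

KL = (−15, 0, −9) and KM = (−2, −3, 0), so a normal is n = KL × KM = (−27, 18, 45).
Then n·(24, −67, 43) − (−135) = 216.
|n| = √(729 + 324 + 2025) = 9√38, so the distance is |216|/(9√38) = 24/√38.

24/√38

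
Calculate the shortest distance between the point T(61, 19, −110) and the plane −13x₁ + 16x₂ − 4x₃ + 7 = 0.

d = |(-13)·61 + 16·19 + (-4)·(-110) − (-7)| / √(169 + 256 + 16) = |-42| / 21 = 2.

2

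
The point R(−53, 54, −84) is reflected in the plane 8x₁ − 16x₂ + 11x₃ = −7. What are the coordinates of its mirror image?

n = (8, −16, 11), |n|² = 441, n·R − (-7) = -2205, so t = -2205/441 = -5.
Foot F = R − (-5)·n = (−13, −26, −29); the reflection is 2F − R = (27, −106, 26).

(27, -106, 26)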